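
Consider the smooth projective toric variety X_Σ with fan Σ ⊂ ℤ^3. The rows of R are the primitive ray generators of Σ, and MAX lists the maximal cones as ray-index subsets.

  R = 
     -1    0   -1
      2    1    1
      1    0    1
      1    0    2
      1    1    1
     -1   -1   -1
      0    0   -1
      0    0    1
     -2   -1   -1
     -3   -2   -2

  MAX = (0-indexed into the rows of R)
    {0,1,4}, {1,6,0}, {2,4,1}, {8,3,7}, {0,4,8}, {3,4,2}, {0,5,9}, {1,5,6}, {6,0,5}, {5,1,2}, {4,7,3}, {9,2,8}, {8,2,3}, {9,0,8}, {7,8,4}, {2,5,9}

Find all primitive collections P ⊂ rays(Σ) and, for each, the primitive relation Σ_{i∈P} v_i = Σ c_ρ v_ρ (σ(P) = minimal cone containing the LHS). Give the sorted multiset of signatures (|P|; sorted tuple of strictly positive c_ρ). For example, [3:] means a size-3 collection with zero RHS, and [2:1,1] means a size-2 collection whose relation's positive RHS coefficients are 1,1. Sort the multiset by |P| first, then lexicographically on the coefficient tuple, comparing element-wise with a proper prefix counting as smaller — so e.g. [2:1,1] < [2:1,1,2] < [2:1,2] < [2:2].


The 24 primitive collections of Σ (r=10, n=3):

  P={0,2}:  v_{0} + v_{2} = 0  ⟹  sig = [2:]
  P={1,8}:  v_{1} + v_{8} = 0  ⟹  sig = [2:]
  P={4,5}:  v_{4} + v_{5} = 0  ⟹  sig = [2:]
  P={6,7}:  v_{6} + v_{7} = 0  ⟹  sig = [2:]
  P={0,3}:  v_{0} + v_{3} = v_{7}  ⟹  sig = [2:1]
  P={1,9}:  v_{1} + v_{9} = v_{5}  ⟹  sig = [2:1]
  P={2,7}:  v_{2} + v_{7} = v_{3}  ⟹  sig = [2:1]
  P={3,6}:  v_{3} + v_{6} = v_{2}  ⟹  sig = [2:1]
  P={4,9}:  v_{4} + v_{9} = v_{8}  ⟹  sig = [2:1]
  P={5,8}:  v_{5} + v_{8} = v_{9}  ⟹  sig = [2:1]
  P={0,7}:  v_{0} + v_{7} = v_{4} + v_{8}  ⟹  sig = [2:1,1]
  P={1,7}:  v_{1} + v_{7} = v_{2} + v_{4}  ⟹  sig = [2:1,1]
  P={2,6}:  v_{2} + v_{6} = v_{1} + v_{5}  ⟹  sig = [2:1,1]
  P={4,6}:  v_{4} + v_{6} = v_{0} + v_{1}  ⟹  sig = [2:1,1]
  P={5,7}:  v_{5} + v_{7} = v_{2} + v_{8}  ⟹  sig = [2:1,1]
  P={6,8}:  v_{6} + v_{8} = v_{0} + v_{5}  ⟹  sig = [2:1,1]
  P={1,3}:  v_{1} + v_{3} = 2·v_{2} + v_{4}  ⟹  sig = [2:1,2]
  P={3,5}:  v_{3} + v_{5} = 2·v_{2} + v_{8}  ⟹  sig = [2:1,2]
  P={6,9}:  v_{6} + v_{9} = v_{0} + 2·v_{5}  ⟹  sig = [2:1,2]
  P={7,9}:  v_{7} + v_{9} = v_{2} + 2·v_{8}  ⟹  sig = [2:1,2]
  P={3,9}:  v_{3} + v_{9} = 2·v_{2} + 2·v_{8}  ⟹  sig = [2:2,2]
  P={0,1,5}:  v_{0} + v_{1} + v_{5} = v_{6}  ⟹  sig = [3:1]
  P={2,4,8}:  v_{2} + v_{4} + v_{8} = v_{7}  ⟹  sig = [3:1]
  P={3,4,8}:  v_{3} + v_{4} + v_{8} = 2·v_{7}  ⟹  sig = [3:2]

so the primitive-relation signature multiset is
[[2:], [2:], [2:], [2:], [2:1], [2:1], [2:1], [2:1], [2:1], [2:1], [2:1,1], [2:1,1], [2:1,1], [2:1,1], [2:1,1], [2:1,1], [2:1,2], [2:1,2], [2:1,2], [2:1,2], [2:2,2], [3:1], [3:1], [3:2]]


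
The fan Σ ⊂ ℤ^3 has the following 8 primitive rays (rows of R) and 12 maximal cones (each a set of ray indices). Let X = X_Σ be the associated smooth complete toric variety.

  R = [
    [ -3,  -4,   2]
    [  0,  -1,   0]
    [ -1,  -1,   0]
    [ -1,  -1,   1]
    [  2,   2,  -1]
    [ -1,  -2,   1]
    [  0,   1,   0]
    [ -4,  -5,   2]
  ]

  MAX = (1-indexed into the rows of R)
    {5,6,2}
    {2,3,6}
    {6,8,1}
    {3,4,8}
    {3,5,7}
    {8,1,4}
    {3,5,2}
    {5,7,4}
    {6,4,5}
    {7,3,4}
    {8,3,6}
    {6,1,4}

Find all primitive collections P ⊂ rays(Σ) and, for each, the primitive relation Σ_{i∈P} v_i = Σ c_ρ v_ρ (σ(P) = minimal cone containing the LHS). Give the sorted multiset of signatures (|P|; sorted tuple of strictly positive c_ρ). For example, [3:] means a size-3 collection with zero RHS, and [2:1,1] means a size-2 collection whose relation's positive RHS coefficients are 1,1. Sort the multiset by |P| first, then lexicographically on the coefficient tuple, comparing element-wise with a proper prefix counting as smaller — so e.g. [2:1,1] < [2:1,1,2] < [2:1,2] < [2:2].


Minimal non-faces — 14 found among 8 rays, 12 max cones:

  P={2,7}:  v_{2} + v_{7} = 0  ⇒ sig = [2:]
  P={1,3}:  v_{1} + v_{3} = v_{8}  ⇒ sig = [2:1]
  P={1,5}:  v_{1} + v_{5} = v_{6}  ⇒ sig = [2:1]
  P={2,4}:  v_{2} + v_{4} = v_{6}  ⇒ sig = [2:1]
  P={6,7}:  v_{6} + v_{7} = v_{4}  ⇒ sig = [2:1]
  P={5,8}:  v_{5} + v_{8} = v_{3} + v_{6}  ⇒ sig = [2:1,1]
  P={1,2}:  v_{1} + v_{2} = v_{3} + 2·v_{6}  ⇒ sig = [2:1,2]
  P={1,7}:  v_{1} + v_{7} = v_{3} + 2·v_{4}  ⇒ sig = [2:1,2]
  P={2,8}:  v_{2} + v_{8} = 2·v_{3} + 2·v_{6}  ⇒ sig = [2:2,2]
  P={7,8}:  v_{7} + v_{8} = 2·v_{3} + 2·v_{4}  ⇒ sig = [2:2,2]
  P={3,4,5}:  v_{3} + v_{4} + v_{5} = 0  ⇒ sig = [3:]
  P={3,4,6}:  v_{3} + v_{4} + v_{6} = v_{1}  ⇒ sig = [3:1]
  P={3,5,6}:  v_{3} + v_{5} + v_{6} = v_{2}  ⇒ sig = [3:1]
  P={4,6,8}:  v_{4} + v_{6} + v_{8} = 2·v_{1}  ⇒ sig = [3:2]

so the primitive-relation signature multiset is
[[2:], [2:1], [2:1], [2:1], [2:1], [2:1,1], [2:1,2], [2:1,2], [2:2,2], [2:2,2], [3:], [3:1], [3:1], [3:2]]


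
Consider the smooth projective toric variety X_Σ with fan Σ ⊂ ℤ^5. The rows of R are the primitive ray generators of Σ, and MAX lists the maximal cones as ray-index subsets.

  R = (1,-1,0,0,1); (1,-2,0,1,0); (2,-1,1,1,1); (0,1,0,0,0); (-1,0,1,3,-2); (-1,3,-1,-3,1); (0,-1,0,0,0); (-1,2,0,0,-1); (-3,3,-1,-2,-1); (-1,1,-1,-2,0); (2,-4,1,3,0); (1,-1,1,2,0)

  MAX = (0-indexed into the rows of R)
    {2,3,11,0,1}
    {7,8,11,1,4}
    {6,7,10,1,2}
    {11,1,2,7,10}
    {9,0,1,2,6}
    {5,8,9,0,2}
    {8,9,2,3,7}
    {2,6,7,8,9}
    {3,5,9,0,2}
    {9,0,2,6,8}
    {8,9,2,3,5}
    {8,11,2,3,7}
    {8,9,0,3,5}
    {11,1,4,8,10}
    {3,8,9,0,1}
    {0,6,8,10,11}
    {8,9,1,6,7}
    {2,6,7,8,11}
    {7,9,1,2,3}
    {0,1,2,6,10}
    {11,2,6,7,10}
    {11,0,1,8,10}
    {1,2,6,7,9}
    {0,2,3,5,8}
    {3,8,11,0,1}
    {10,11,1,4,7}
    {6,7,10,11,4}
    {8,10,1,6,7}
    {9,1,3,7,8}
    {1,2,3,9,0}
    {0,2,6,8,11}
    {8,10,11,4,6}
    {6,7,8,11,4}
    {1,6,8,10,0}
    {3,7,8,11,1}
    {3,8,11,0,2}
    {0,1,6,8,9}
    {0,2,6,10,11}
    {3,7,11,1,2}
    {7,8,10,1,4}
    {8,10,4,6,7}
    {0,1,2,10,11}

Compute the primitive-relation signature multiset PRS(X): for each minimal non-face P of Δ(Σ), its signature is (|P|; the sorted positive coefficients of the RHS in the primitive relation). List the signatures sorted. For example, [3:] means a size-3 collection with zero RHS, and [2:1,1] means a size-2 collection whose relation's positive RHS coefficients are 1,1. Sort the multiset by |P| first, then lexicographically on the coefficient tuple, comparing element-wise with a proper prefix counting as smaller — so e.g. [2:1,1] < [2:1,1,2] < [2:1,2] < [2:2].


Primitive collections (21):

  P={3,6}:  v_{3} + v_{6} = 0  ⟹  sig = [2:]
  P={9,11}:  v_{9} + v_{11} = 0  ⟹  sig = [2:]
  P={0,7}:  v_{0} + v_{7} = v_{3}  ⟹  sig = [2:1]
  P={5,10}:  v_{5} + v_{10} = v_{0}  ⟹  sig = [2:1]
  P={3,10}:  v_{3} + v_{10} = v_{1} + v_{11}  ⟹  sig = [2:1,1]
  P={9,10}:  v_{9} + v_{10} = v_{1} + v_{6}  ⟹  sig = [2:1,1]
  P={1,5}:  v_{1} + v_{5} = v_{0} + v_{3} + v_{9}  ⟹  sig = [2:1,1,1]
  P={4,5}:  v_{4} + v_{5} = v_{3} + v_{8} + v_{11}  ⟹  sig = [2:1,1,1]
  P={4,9}:  v_{4} + v_{9} = v_{7} + v_{8} + v_{10}  ⟹  sig = [2:1,1,1]
  P={5,6}:  v_{5} + v_{6} = v_{0} + v_{2} + v_{8} + v_{9}  ⟹  sig = [2:1,1,1,1]
  P={5,11}:  v_{5} + v_{11} = v_{0} + v_{2} + v_{3} + v_{8}  ⟹  sig = [2:1,1,1,1]
  P={3,4}:  v_{3} + v_{4} = v_{1} + v_{7} + v_{8} + 2·v_{11}  ⟹  sig = [2:1,1,1,2]
  P={5,7}:  v_{5} + v_{7} = v_{2} + 2·v_{3} + v_{8} + v_{9}  ⟹  sig = [2:1,1,1,2]
  P={0,4}:  v_{0} + v_{4} = v_{1} + v_{8} + 2·v_{11}  ⟹  sig = [2:1,1,2]
  P={2,4}:  v_{2} + v_{4} = v_{6} + v_{7} + 2·v_{11}  ⟹  sig = [2:1,1,2]
  P={1,2,8}:  v_{1} + v_{2} + v_{8} = 0  ⟹  sig = [3:]
  P={1,6,11}:  v_{1} + v_{6} + v_{11} = v_{10}  ⟹  sig = [3:1]
  P={2,8,10}:  v_{2} + v_{8} + v_{10} = v_{6} + v_{11}  ⟹  sig = [3:1,1]
  P={1,4,6}:  v_{1} + v_{4} + v_{6} = v_{7} + v_{8} + 2·v_{10}  ⟹  sig = [3:1,1,2]
  P={7,8,10,11}:  v_{7} + v_{8} + v_{10} + v_{11} = v_{4}  ⟹  sig = [4:1]
  P={0,2,3,8,9}:  v_{0} + v_{2} + v_{3} + v_{8} + v_{9} = v_{5}  ⟹  sig = [5:1]

so the primitive-relation signature multiset is
    |P|=2: 15 collections, coeffs (), (), (1), (1), (1,1), (1,1), (1,1,1), (1,1,1), (1,1,1), (1,1,1,1), (1,1,1,1), (1,1,1,2), (1,1,1,2), (1,1,2), (1,1,2)
    |P|=3: 4 collections, coeffs (), (1), (1,1), (1,1,2)
    |P|=4: 1 collection, coeffs (1)
    |P|=5: 1 collection, coeffs (1)


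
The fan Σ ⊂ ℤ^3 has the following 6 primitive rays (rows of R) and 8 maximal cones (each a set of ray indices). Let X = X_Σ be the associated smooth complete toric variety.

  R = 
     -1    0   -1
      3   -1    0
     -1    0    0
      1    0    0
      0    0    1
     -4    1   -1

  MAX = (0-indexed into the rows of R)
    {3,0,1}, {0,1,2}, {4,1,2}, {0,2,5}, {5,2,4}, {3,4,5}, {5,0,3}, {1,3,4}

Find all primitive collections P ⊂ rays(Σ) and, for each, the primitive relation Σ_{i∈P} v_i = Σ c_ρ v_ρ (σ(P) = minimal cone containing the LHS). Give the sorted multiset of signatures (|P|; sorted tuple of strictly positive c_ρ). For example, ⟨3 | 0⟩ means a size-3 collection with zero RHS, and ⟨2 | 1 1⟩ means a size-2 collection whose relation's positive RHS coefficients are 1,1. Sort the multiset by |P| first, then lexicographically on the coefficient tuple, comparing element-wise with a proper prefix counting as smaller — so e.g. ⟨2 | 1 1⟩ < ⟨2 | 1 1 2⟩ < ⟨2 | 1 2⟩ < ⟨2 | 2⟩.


3 collections generate NE(X_Σ); each relation:

  {2,3}:  v_{2} + v_{3} = 0  →  sig = ⟨2 | 0⟩
  {0,4}:  v_{0} + v_{4} = v_{2}  →  sig = ⟨2 | 1⟩
  {1,5}:  v_{1} + v_{5} = v_{0}  →  sig = ⟨2 | 1⟩

Signatures (|P|; sorted positive RHS coefficients), sorted:
    |P|=2: 3 collections, coeffs (), (1), (1)


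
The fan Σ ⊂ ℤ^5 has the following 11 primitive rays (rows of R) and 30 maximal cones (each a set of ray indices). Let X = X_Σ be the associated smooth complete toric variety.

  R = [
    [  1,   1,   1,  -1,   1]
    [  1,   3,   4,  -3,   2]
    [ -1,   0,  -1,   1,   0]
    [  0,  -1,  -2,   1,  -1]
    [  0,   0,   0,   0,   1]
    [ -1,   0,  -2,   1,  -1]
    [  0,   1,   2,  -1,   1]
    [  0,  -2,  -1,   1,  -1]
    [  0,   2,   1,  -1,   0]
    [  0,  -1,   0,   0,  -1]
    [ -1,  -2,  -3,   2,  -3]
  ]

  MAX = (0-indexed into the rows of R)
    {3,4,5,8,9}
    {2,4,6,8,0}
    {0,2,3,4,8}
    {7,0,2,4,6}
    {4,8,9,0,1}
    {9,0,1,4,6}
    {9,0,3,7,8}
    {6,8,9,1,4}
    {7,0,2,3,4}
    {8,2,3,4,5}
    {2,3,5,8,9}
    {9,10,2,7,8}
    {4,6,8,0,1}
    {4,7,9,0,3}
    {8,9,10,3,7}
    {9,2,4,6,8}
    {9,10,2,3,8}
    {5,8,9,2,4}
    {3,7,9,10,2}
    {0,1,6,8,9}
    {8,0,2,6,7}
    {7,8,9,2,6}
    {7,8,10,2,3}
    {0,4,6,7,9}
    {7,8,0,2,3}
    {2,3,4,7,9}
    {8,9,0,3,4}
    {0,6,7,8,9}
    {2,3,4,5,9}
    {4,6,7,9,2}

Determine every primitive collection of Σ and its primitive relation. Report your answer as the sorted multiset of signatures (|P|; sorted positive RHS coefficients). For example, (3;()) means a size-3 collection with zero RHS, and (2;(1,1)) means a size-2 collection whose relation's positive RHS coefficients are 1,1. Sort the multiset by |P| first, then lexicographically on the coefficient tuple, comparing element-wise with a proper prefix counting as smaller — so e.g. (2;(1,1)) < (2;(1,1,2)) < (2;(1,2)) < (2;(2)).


18 collections generate NE(X_Σ); each relation:

  {3,6}:  v_{3} + v_{6} = 0 ; sig = (2;())
  {1,10}:  v_{1} + v_{10} = v_{8} + v_{9} ; sig = (2;(1,1))
  {0,5}:  v_{0} + v_{5} = v_{3} + v_{4} + v_{8} ; sig = (2;(1,1,1))
  {0,10}:  v_{0} + v_{10} = v_{3} + v_{7} + v_{8} ; sig = (2;(1,1,1))
  {1,2}:  v_{1} + v_{2} = v_{4} + v_{6} + v_{8} ; sig = (2;(1,1,1))
  {1,7}:  v_{1} + v_{7} = v_{0} + v_{6} + v_{9} ; sig = (2;(1,1,1))
  {4,10}:  v_{4} + v_{10} = v_{2} + v_{3} + v_{9} ; sig = (2;(1,1,1))
  {5,7}:  v_{5} + v_{7} = v_{2} + v_{3} + v_{9} ; sig = (2;(1,1,1))
  {1,3}:  v_{1} + v_{3} = v_{0} + v_{4} + v_{8} + v_{9} ; sig = (2;(1,1,1,1))
  {5,6}:  v_{5} + v_{6} = v_{2} + v_{4} + v_{8} + v_{9} ; sig = (2;(1,1,1,1))
  {6,10}:  v_{6} + v_{10} = v_{2} + v_{7} + v_{8} + v_{9} ; sig = (2;(1,1,1,1))
  {1,5}:  v_{1} + v_{5} = 2·v_{4} + 2·v_{8} + v_{9} ; sig = (2;(1,2,2))
  {5,10}:  v_{5} + v_{10} = 2·v_{2} + 2·v_{3} + v_{8} + 2·v_{9} ; sig = (2;(1,2,2,2))
  {0,2,9}:  v_{0} + v_{2} + v_{9} = 0 ; sig = (3;())
  {4,7,8}:  v_{4} + v_{7} + v_{8} = 0 ; sig = (3;())
  {0,4,6,8,9}:  v_{0} + v_{4} + v_{6} + v_{8} + v_{9} = v_{1} ; sig = (5;(1))
  {2,3,4,8,9}:  v_{2} + v_{3} + v_{4} + v_{8} + v_{9} = v_{5} ; sig = (5;(1))
  {2,3,7,8,9}:  v_{2} + v_{3} + v_{7} + v_{8} + v_{9} = v_{10} ; sig = (5;(1))

Hence PRS(X_Σ) =
{ (2;()),  (2;(1,1)),  (2;(1,1,1)) ×6,  (2;(1,1,1,1)) ×3,  (2;(1,2,2)),  (2;(1,2,2,2)),  (3;()) ×2,  (5;(1)) ×3 }


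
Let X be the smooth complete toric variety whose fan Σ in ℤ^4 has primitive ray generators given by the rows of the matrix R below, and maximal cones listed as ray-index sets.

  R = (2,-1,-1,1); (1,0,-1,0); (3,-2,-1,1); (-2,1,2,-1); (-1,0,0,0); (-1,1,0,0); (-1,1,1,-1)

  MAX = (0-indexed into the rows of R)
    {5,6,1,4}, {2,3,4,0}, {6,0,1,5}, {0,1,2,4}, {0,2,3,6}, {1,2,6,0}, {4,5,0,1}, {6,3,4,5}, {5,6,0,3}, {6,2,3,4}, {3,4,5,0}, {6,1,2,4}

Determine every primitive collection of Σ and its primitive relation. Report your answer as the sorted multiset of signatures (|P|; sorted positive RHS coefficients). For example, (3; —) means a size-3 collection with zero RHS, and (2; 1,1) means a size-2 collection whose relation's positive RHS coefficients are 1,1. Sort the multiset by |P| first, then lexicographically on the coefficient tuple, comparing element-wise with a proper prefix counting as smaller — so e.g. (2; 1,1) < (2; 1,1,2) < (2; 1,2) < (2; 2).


Σ has 3 primitive collections:

  P = {1,3}:  v_{1} + v_{3} = v_{6}  ⇒ sig = (2; 1)
  P = {2,5}:  v_{2} + v_{5} = v_{0}  ⇒ sig = (2; 1)
  P = {0,4,6}:  v_{0} + v_{4} + v_{6} = 0  ⇒ sig = (3; —)

Signatures (|P|; sorted positive RHS coefficients), sorted:
{ (2; 1) ×2,  (3; —) }


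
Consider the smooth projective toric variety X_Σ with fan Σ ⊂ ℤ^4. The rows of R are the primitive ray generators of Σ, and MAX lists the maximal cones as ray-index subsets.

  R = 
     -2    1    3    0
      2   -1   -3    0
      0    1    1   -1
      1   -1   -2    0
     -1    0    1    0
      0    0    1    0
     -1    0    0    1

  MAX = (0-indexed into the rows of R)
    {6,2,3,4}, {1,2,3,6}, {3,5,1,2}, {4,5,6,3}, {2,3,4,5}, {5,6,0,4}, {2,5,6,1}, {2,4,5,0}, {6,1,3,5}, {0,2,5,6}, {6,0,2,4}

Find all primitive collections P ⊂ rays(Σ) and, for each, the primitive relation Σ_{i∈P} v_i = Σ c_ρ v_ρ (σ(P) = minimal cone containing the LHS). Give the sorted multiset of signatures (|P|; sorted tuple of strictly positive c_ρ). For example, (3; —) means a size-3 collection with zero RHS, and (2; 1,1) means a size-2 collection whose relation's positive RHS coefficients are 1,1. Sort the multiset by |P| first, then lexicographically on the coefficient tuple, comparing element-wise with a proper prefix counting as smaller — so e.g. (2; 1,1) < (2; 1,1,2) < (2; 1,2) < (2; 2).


5 collections generate NE(X_Σ); each relation:

  P = {0,1}:  v_{0} + v_{1} = 0  ⇒ sig = (2; —)
  P = {0,3}:  v_{0} + v_{3} = v_{4}  ⇒ sig = (2; 1)
  P = {1,4}:  v_{1} + v_{4} = v_{3}  ⇒ sig = (2; 1)
  P = {2,3,5,6}:  v_{2} + v_{3} + v_{5} + v_{6} = 0  ⇒ sig = (4; —)
  P = {2,4,5,6}:  v_{2} + v_{4} + v_{5} + v_{6} = v_{0}  ⇒ sig = (4; 1)

Hence PRS(X_Σ) =
    (2; —)
    (2; 1)
    (2; 1)
    (4; —)
    (4; 1)


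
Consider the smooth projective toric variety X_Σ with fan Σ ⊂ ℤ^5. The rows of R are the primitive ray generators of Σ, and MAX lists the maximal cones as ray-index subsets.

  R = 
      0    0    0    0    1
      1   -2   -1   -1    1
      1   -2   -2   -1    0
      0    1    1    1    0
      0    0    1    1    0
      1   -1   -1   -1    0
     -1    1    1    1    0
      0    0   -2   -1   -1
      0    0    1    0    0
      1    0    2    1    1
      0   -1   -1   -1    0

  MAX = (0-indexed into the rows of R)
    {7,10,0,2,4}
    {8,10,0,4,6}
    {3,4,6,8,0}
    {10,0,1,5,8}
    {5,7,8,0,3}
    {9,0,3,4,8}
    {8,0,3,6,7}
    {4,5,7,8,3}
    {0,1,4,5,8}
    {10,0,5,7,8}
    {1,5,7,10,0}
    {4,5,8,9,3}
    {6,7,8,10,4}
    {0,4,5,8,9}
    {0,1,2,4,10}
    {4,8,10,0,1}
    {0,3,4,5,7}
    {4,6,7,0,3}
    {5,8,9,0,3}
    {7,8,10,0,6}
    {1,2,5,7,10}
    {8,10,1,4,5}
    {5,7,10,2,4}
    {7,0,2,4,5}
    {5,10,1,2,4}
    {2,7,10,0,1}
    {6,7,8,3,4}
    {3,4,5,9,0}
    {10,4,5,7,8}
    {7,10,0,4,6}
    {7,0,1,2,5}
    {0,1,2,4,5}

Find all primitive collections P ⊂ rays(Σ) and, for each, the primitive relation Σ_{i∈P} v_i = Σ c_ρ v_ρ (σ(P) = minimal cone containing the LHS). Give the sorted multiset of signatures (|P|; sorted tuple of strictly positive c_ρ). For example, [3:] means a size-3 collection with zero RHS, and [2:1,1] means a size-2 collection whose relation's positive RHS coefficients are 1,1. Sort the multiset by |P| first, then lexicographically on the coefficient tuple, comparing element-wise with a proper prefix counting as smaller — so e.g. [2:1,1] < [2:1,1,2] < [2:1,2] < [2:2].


Δ(Σ) — 11 vertices, 18 min non-faces:

  P = {3,10}:  v_{3} + v_{10} = 0  so sig = [2:]
  P = {5,6}:  v_{5} + v_{6} = 0  so sig = [2:]
  P = {7,9}:  v_{7} + v_{9} = v_{3} + v_{5}  so sig = [2:1,1]
  P = {1,3}:  v_{1} + v_{3} = v_{0} + v_{4} + v_{5}  so sig = [2:1,1,1]
  P = {1,6}:  v_{1} + v_{6} = v_{0} + v_{4} + v_{10}  so sig = [2:1,1,1]
  P = {2,8}:  v_{2} + v_{8} = v_{4} + v_{5} + v_{10}  so sig = [2:1,1,1]
  P = {6,9}:  v_{6} + v_{9} = v_{0} + v_{3} + v_{4} + v_{8}  so sig = [2:1,1,1,1]
  P = {9,10}:  v_{9} + v_{10} = v_{0} + v_{4} + v_{5} + v_{8}  so sig = [2:1,1,1,1]
  P = {2,3}:  v_{2} + v_{3} = v_{0} + 2·v_{4} + v_{5} + v_{7}  so sig = [2:1,1,1,2]
  P = {2,6}:  v_{2} + v_{6} = v_{0} + 2·v_{4} + v_{7} + v_{10}  so sig = [2:1,1,1,2]
  P = {2,9}:  v_{2} + v_{9} = v_{0} + 2·v_{4} + 2·v_{5}  so sig = [2:1,2,2]
  P = {1,9}:  v_{1} + v_{9} = 2·v_{0} + 2·v_{4} + 2·v_{5} + v_{8}  so sig = [2:1,2,2,2]
  P = {1,4,7}:  v_{1} + v_{4} + v_{7} = v_{2}  so sig = [3:1]
  P = {1,7,8}:  v_{1} + v_{7} + v_{8} = v_{5} + v_{10}  so sig = [3:1,1]
  P = {0,4,7,8}:  v_{0} + v_{4} + v_{7} + v_{8} = 0  so sig = [4:]
  P = {0,4,5,10}:  v_{0} + v_{4} + v_{5} + v_{10} = v_{1}  so sig = [4:1]
  P = {0,2,5,10}:  v_{0} + v_{2} + v_{5} + v_{10} = 2·v_{1} + v_{7}  so sig = [4:1,2]
  P = {0,3,4,5,8}:  v_{0} + v_{3} + v_{4} + v_{5} + v_{8} = v_{9}  so sig = [5:1]

Signatures (|P|; sorted positive RHS coefficients), sorted:
{ [2:] ×2,  [2:1,1],  [2:1,1,1] ×3,  [2:1,1,1,1] ×2,  [2:1,1,1,2] ×2,  [2:1,2,2],  [2:1,2,2,2],  [3:1],  [3:1,1],  [4:],  [4:1],  [4:1,2],  [5:1] }


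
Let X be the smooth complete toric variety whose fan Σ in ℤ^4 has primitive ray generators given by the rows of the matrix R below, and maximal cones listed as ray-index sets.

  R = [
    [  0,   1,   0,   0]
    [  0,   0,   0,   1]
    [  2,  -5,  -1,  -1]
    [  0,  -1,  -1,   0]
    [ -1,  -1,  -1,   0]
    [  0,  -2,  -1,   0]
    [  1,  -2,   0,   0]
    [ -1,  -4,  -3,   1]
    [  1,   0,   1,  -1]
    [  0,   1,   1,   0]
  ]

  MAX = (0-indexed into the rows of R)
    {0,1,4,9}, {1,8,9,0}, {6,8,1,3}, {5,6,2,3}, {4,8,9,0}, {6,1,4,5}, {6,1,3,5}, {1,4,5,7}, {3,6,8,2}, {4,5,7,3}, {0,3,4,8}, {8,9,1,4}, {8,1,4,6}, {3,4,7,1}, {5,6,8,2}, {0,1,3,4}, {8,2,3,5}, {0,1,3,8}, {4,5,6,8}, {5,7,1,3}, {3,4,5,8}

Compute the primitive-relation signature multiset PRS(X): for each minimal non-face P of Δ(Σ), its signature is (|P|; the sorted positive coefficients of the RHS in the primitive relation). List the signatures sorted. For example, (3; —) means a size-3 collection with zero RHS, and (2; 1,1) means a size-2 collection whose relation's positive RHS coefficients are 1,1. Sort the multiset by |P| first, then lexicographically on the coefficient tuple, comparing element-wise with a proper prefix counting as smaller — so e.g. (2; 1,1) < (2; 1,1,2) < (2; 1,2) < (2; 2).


Primitive collections (20):

  P={3,9}:  v_{3} + v_{9} = 0  ⇒ sig = (2; —)
  P={0,5}:  v_{0} + v_{5} = v_{3}  ⇒ sig = (2; 1)
  P={0,6}:  v_{0} + v_{6} = v_{1} + v_{3} + v_{8}  ⇒ sig = (2; 1,1,1)
  P={2,9}:  v_{2} + v_{9} = v_{5} + v_{6} + v_{8}  ⇒ sig = (2; 1,1,1)
  P={5,9}:  v_{5} + v_{9} = v_{1} + v_{4} + v_{8}  ⇒ sig = (2; 1,1,1)
  P={7,9}:  v_{7} + v_{9} = v_{1} + v_{4} + v_{5}  ⇒ sig = (2; 1,1,1)
  P={0,2}:  v_{0} + v_{2} = 2·v_{3} + v_{6} + v_{8}  ⇒ sig = (2; 1,1,2)
  P={0,7}:  v_{0} + v_{7} = v_{1} + 2·v_{3} + v_{4}  ⇒ sig = (2; 1,1,2)
  P={2,7}:  v_{2} + v_{7} = v_{3} + 3·v_{5} + v_{6}  ⇒ sig = (2; 1,1,3)
  P={1,2}:  v_{1} + v_{2} = v_{3} + 2·v_{6}  ⇒ sig = (2; 1,2)
  P={6,9}:  v_{6} + v_{9} = 2·v_{1} + v_{4} + 2·v_{8}  ⇒ sig = (2; 1,2,2)
  P={2,4}:  v_{2} + v_{4} = 3·v_{5} + v_{8}  ⇒ sig = (2; 1,3)
  P={6,7}:  v_{6} + v_{7} = v_{1} + 3·v_{5}  ⇒ sig = (2; 1,3)
  P={7,8}:  v_{7} + v_{8} = 2·v_{5}  ⇒ sig = (2; 2)
  P={1,5,8}:  v_{1} + v_{5} + v_{8} = v_{6}  ⇒ sig = (3; 1)
  P={3,4,6}:  v_{3} + v_{4} + v_{6} = 2·v_{5}  ⇒ sig = (3; 2)
  P={0,1,4,8}:  v_{0} + v_{1} + v_{4} + v_{8} = 0  ⇒ sig = (4; —)
  P={1,3,4,5}:  v_{1} + v_{3} + v_{4} + v_{5} = v_{7}  ⇒ sig = (4; 1)
  P={1,3,4,8}:  v_{1} + v_{3} + v_{4} + v_{8} = v_{5}  ⇒ sig = (4; 1)
  P={3,5,6,8}:  v_{3} + v_{5} + v_{6} + v_{8} = v_{2}  ⇒ sig = (4; 1)

Sorted signature multiset PRS(X):
[(2; —), (2; 1), (2; 1,1,1), (2; 1,1,1), (2; 1,1,1), (2; 1,1,1), (2; 1,1,2), (2; 1,1,2), (2; 1,1,3), (2; 1,2), (2; 1,2,2), (2; 1,3), (2; 1,3), (2; 2), (3; 1), (3; 2), (4; —), (4; 1), (4; 1), (4; 1)]


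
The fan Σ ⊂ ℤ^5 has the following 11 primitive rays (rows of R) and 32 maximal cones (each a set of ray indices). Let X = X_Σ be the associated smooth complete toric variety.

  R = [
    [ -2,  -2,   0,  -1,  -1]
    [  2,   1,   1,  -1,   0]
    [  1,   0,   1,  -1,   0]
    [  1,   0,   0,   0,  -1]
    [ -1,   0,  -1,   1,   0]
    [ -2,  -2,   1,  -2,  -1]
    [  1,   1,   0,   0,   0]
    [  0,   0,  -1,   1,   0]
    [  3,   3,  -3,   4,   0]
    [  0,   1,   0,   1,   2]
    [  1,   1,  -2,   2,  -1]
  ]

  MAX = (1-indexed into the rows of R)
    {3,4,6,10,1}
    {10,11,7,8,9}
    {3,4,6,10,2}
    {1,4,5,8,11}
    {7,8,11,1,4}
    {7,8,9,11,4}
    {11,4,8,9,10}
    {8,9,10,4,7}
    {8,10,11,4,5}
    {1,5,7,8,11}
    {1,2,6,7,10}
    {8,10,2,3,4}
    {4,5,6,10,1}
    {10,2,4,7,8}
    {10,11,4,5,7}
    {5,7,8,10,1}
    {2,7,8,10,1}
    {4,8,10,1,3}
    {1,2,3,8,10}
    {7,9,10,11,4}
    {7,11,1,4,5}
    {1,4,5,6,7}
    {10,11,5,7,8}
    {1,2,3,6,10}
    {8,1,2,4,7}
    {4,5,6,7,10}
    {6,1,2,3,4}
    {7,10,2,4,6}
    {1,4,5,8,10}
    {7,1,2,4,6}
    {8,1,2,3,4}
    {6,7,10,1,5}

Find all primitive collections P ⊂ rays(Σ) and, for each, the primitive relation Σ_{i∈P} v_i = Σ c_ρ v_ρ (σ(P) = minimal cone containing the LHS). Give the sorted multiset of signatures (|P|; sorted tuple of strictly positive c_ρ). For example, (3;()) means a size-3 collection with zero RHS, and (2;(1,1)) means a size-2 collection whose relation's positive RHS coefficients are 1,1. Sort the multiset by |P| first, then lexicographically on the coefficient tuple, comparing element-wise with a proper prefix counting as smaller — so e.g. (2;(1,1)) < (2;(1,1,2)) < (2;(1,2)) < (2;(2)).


The 17 primitive collections of Σ (r=11, n=5):

  {3,5}:  v_{3} + v_{5} = 0 ; sig = (2;())
  {2,5}:  v_{2} + v_{5} = v_{7} ; sig = (2;(1))
  {3,7}:  v_{3} + v_{7} = v_{2} ; sig = (2;(1))
  {6,8}:  v_{6} + v_{8} = v_{1} ; sig = (2;(1))
  {6,9}:  v_{6} + v_{9} = v_{11} ; sig = (2;(1))
  {1,9}:  v_{1} + v_{9} = v_{8} + v_{11} ; sig = (2;(1,1))
  {3,11}:  v_{3} + v_{11} = v_{4} + v_{7} + v_{8} ; sig = (2;(1,1,1))
  {6,11}:  v_{6} + v_{11} = v_{1} + v_{4} + v_{5} + v_{7} ; sig = (2;(1,1,1,1))
  {2,11}:  v_{2} + v_{11} = v_{4} + 2·v_{7} + v_{8} ; sig = (2;(1,1,2))
  {5,9}:  v_{5} + v_{9} = v_{10} + 2·v_{11} ; sig = (2;(1,2))
  {3,9}:  v_{3} + v_{9} = 2·v_{4} + 2·v_{7} + 2·v_{8} + v_{10} ; sig = (2;(1,2,2,2))
  {2,9}:  v_{2} + v_{9} = 2·v_{4} + 3·v_{7} + 2·v_{8} + v_{10} ; sig = (2;(1,2,2,3))
  {1,10,11}:  v_{1} + v_{10} + v_{11} = v_{5} + v_{8} ; sig = (3;(1,1))
  {1,4,7,10}:  v_{1} + v_{4} + v_{7} + v_{10} = 0 ; sig = (4;())
  {1,2,4,10}:  v_{1} + v_{2} + v_{4} + v_{10} = v_{3} ; sig = (4;(1))
  {4,5,7,8}:  v_{4} + v_{5} + v_{7} + v_{8} = v_{11} ; sig = (4;(1))
  {4,7,8,10,11}:  v_{4} + v_{7} + v_{8} + v_{10} + v_{11} = v_{9} ; sig = (5;(1))

Sorted signature multiset PRS(X):
[(2;()), (2;(1)), (2;(1)), (2;(1)), (2;(1)), (2;(1,1)), (2;(1,1,1)), (2;(1,1,1,1)), (2;(1,1,2)), (2;(1,2)), (2;(1,2,2,2)), (2;(1,2,2,3)), (3;(1,1)), (4;()), (4;(1)), (4;(1)), (5;(1))]


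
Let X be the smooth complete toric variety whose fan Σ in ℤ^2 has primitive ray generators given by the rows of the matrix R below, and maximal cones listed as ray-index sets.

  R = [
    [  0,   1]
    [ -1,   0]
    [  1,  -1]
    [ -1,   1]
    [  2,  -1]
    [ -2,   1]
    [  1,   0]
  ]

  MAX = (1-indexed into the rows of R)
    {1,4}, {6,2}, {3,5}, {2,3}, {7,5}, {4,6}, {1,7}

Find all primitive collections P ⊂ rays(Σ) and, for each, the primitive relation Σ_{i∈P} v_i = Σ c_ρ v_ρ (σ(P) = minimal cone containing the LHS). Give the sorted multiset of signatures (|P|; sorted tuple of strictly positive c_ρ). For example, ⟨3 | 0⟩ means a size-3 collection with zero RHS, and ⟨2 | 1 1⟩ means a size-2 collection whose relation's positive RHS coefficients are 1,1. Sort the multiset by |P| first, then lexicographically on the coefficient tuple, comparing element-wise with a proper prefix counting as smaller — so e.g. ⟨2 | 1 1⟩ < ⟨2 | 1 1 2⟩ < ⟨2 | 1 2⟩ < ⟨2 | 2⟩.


Δ(Σ) — 7 vertices, 14 min non-faces:

  {2,7}:  v_{2} + v_{7} = 0 ; sig = ⟨2 | 0⟩
  {3,4}:  v_{3} + v_{4} = 0 ; sig = ⟨2 | 0⟩
  {5,6}:  v_{5} + v_{6} = 0 ; sig = ⟨2 | 0⟩
  {1,2}:  v_{1} + v_{2} = v_{4} ; sig = ⟨2 | 1⟩
  {1,3}:  v_{1} + v_{3} = v_{7} ; sig = ⟨2 | 1⟩
  {2,4}:  v_{2} + v_{4} = v_{6} ; sig = ⟨2 | 1⟩
  {2,5}:  v_{2} + v_{5} = v_{3} ; sig = ⟨2 | 1⟩
  {3,6}:  v_{3} + v_{6} = v_{2} ; sig = ⟨2 | 1⟩
  {3,7}:  v_{3} + v_{7} = v_{5} ; sig = ⟨2 | 1⟩
  {4,5}:  v_{4} + v_{5} = v_{7} ; sig = ⟨2 | 1⟩
  {4,7}:  v_{4} + v_{7} = v_{1} ; sig = ⟨2 | 1⟩
  {6,7}:  v_{6} + v_{7} = v_{4} ; sig = ⟨2 | 1⟩
  {1,5}:  v_{1} + v_{5} = 2·v_{7} ; sig = ⟨2 | 2⟩
  {1,6}:  v_{1} + v_{6} = 2·v_{4} ; sig = ⟨2 | 2⟩

Sorted signature multiset PRS(X):
    |P|=2: 14 collections, coeffs (), (), (), (1), (1), (1), (1), (1), (1), (1), (1), (1), (2), (2)


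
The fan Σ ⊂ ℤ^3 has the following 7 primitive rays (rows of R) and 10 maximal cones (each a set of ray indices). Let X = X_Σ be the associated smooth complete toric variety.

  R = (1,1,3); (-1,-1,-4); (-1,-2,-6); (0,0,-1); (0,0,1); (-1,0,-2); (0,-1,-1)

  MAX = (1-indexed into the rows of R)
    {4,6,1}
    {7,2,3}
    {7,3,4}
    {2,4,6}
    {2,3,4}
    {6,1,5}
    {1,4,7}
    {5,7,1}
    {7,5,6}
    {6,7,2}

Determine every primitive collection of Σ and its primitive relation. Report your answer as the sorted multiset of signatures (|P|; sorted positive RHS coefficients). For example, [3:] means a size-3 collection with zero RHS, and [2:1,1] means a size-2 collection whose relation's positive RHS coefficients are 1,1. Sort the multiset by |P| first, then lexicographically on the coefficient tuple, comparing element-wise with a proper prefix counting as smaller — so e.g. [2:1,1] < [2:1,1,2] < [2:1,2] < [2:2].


Δ(Σ) — 7 vertices, 9 min non-faces:

  P = {4,5}:  v_{4} + v_{5} = 0  →  sig = [2:]
  P = {1,2}:  v_{1} + v_{2} = v_{4}  →  sig = [2:1]
  P = {2,5}:  v_{2} + v_{5} = v_{6} + v_{7}  →  sig = [2:1,1]
  P = {3,5}:  v_{3} + v_{5} = v_{2} + v_{7}  →  sig = [2:1,1]
  P = {1,3}:  v_{1} + v_{3} = 2·v_{4} + v_{7}  →  sig = [2:1,2]
  P = {3,6}:  v_{3} + v_{6} = 2·v_{2}  →  sig = [2:2]
  P = {1,6,7}:  v_{1} + v_{6} + v_{7} = 0  →  sig = [3:]
  P = {2,4,7}:  v_{2} + v_{4} + v_{7} = v_{3}  →  sig = [3:1]
  P = {4,6,7}:  v_{4} + v_{6} + v_{7} = v_{2}  →  sig = [3:1]

Signatures (|P|; sorted positive RHS coefficients), sorted:
    [2:]
    [2:1]
    [2:1,1]
    [2:1,1]
    [2:1,2]
    [2:2]
    [3:]
    [3:1]
    [3:1]


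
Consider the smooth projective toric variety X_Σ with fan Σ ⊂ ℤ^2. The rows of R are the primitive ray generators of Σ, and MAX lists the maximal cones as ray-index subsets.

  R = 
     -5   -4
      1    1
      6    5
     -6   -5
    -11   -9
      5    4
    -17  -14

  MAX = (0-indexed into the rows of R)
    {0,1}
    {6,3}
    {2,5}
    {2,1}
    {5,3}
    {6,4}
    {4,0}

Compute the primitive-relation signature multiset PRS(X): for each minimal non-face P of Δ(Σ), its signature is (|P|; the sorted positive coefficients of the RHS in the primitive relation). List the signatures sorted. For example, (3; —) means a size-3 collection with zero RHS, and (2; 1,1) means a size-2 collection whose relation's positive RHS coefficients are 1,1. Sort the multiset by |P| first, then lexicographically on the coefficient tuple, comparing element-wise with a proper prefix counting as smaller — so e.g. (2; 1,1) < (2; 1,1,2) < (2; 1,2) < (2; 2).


14 minimal non-faces of Δ(Σ) (on 7 rays):

  {0,5}:  v_{0} + v_{5} = 0  so sig = (2; —)
  {2,3}:  v_{2} + v_{3} = 0  so sig = (2; —)
  {0,2}:  v_{0} + v_{2} = v_{1}  so sig = (2; 1)
  {0,3}:  v_{0} + v_{3} = v_{4}  so sig = (2; 1)
  {1,3}:  v_{1} + v_{3} = v_{0}  so sig = (2; 1)
  {1,5}:  v_{1} + v_{5} = v_{2}  so sig = (2; 1)
  {2,4}:  v_{2} + v_{4} = v_{0}  so sig = (2; 1)
  {2,6}:  v_{2} + v_{6} = v_{4}  so sig = (2; 1)
  {3,4}:  v_{3} + v_{4} = v_{6}  so sig = (2; 1)
  {4,5}:  v_{4} + v_{5} = v_{3}  so sig = (2; 1)
  {1,6}:  v_{1} + v_{6} = v_{0} + v_{4}  so sig = (2; 1,1)
  {0,6}:  v_{0} + v_{6} = 2·v_{4}  so sig = (2; 2)
  {1,4}:  v_{1} + v_{4} = 2·v_{0}  so sig = (2; 2)
  {5,6}:  v_{5} + v_{6} = 2·v_{3}  so sig = (2; 2)

Signatures (|P|; sorted positive RHS coefficients), sorted:
    (2; —)
    (2; —)
    (2; 1)
    (2; 1)
    (2; 1)
    (2; 1)
    (2; 1)
    (2; 1)
    (2; 1)
    (2; 1)
    (2; 1,1)
    (2; 2)
    (2; 2)
    (2; 2)


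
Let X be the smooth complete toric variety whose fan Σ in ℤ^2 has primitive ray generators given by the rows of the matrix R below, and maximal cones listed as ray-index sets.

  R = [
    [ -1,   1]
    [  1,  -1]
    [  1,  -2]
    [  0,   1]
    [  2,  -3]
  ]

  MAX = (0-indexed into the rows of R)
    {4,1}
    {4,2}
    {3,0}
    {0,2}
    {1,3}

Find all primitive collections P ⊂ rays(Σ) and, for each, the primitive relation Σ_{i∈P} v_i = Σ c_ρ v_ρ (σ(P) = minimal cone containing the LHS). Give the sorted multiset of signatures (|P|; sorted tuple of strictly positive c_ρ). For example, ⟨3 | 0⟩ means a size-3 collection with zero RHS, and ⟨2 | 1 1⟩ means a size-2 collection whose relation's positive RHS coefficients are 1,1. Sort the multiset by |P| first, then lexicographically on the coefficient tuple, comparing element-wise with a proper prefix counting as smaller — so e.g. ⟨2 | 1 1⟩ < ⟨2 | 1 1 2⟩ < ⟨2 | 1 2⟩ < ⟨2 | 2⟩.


The 5 primitive collections of Σ (r=5, n=2):

  P = {0,1}:  v_{0} + v_{1} = 0 — sig = ⟨2 | 0⟩
  P = {0,4}:  v_{0} + v_{4} = v_{2} — sig = ⟨2 | 1⟩
  P = {1,2}:  v_{1} + v_{2} = v_{4} — sig = ⟨2 | 1⟩
  P = {2,3}:  v_{2} + v_{3} = v_{1} — sig = ⟨2 | 1⟩
  P = {3,4}:  v_{3} + v_{4} = 2·v_{1} — sig = ⟨2 | 2⟩

Hence PRS(X_Σ) =
    |P|=2: 5 collections, coeffs (), (1), (1), (1), (2)


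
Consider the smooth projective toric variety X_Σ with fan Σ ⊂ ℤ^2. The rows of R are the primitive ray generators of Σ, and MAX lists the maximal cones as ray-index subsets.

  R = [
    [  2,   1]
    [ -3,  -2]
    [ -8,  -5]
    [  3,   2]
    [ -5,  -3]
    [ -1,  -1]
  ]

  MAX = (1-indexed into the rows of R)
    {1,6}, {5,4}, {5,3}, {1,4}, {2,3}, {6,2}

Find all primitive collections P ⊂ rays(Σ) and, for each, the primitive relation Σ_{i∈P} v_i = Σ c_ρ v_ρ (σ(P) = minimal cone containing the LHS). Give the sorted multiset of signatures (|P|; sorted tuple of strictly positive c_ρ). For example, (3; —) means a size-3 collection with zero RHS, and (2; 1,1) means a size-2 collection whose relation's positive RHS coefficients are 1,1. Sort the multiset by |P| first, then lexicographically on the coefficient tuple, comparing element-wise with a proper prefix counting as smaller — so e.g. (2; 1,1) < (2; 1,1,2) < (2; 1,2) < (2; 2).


Σ has 9 primitive collections:

  • {2,4}:  v_{2} + v_{4} = 0 ; sig = (2; —)
  • {1,2}:  v_{1} + v_{2} = v_{6} ; sig = (2; 1)
  • {1,5}:  v_{1} + v_{5} = v_{2} ; sig = (2; 1)
  • {2,5}:  v_{2} + v_{5} = v_{3} ; sig = (2; 1)
  • {3,4}:  v_{3} + v_{4} = v_{5} ; sig = (2; 1)
  • {4,6}:  v_{4} + v_{6} = v_{1} ; sig = (2; 1)
  • {1,3}:  v_{1} + v_{3} = 2·v_{2} ; sig = (2; 2)
  • {5,6}:  v_{5} + v_{6} = 2·v_{2} ; sig = (2; 2)
  • {3,6}:  v_{3} + v_{6} = 3·v_{2} ; sig = (2; 3)

so the primitive-relation signature multiset is
[(2; —), (2; 1), (2; 1), (2; 1), (2; 1), (2; 1), (2; 2), (2; 2), (2; 3)]


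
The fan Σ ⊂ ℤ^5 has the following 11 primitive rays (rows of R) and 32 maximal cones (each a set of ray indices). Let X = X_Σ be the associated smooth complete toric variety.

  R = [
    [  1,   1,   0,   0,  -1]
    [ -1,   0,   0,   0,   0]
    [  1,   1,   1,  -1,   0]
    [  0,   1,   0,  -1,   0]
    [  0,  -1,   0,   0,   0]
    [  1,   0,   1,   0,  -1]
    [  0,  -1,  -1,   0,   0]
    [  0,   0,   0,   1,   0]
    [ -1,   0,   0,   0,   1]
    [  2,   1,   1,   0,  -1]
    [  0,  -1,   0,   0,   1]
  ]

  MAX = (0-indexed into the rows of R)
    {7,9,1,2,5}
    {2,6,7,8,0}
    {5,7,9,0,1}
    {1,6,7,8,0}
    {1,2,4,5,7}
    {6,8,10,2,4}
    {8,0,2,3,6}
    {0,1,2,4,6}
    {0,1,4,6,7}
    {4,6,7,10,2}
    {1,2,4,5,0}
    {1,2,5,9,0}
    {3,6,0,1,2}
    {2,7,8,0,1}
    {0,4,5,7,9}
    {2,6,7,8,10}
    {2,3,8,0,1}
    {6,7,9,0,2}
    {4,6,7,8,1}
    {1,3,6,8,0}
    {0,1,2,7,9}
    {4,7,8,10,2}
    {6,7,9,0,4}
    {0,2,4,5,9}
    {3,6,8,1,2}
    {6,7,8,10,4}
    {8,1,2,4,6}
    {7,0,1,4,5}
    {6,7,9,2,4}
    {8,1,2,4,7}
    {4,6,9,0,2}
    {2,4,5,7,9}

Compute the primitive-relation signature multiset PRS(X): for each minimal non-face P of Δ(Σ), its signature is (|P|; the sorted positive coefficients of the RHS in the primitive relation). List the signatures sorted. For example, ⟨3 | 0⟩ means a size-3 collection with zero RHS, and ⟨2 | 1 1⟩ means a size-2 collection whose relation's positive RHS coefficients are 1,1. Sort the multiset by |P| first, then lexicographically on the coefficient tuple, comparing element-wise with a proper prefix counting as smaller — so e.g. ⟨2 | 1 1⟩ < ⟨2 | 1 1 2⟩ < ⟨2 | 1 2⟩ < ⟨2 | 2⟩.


Minimal non-faces — 20 found among 11 rays, 32 max cones:

  P = {1,10}:  v_{1} + v_{10} = v_{4} + v_{8}  ⇒ sig = ⟨2 | 1 1⟩
  P = {3,7}:  v_{3} + v_{7} = v_{0} + v_{8}  ⇒ sig = ⟨2 | 1 1⟩
  P = {3,9}:  v_{3} + v_{9} = v_{0} + v_{2}  ⇒ sig = ⟨2 | 1 1⟩
  P = {8,9}:  v_{8} + v_{9} = v_{2} + v_{7}  ⇒ sig = ⟨2 | 1 1⟩
  P = {0,10}:  v_{0} + v_{10} = v_{2} + v_{6} + v_{7}  ⇒ sig = ⟨2 | 1 1 1⟩
  P = {3,4}:  v_{3} + v_{4} = v_{1} + v_{2} + v_{6}  ⇒ sig = ⟨2 | 1 1 1⟩
  P = {3,10}:  v_{3} + v_{10} = v_{2} + v_{6} + v_{8}  ⇒ sig = ⟨2 | 1 1 1⟩
  P = {3,5}:  v_{3} + v_{5} = v_{0} + v_{1} + v_{2} + v_{4}  ⇒ sig = ⟨2 | 1 1 1 1⟩
  P = {5,8}:  v_{5} + v_{8} = v_{1} + v_{2} + v_{4} + v_{7}  ⇒ sig = ⟨2 | 1 1 1 1⟩
  P = {5,10}:  v_{5} + v_{10} = v_{2} + 2·v_{4} + v_{7}  ⇒ sig = ⟨2 | 1 1 2⟩
  P = {9,10}:  v_{9} + v_{10} = 2·v_{2} + v_{4} + v_{6} + 2·v_{7}  ⇒ sig = ⟨2 | 1 1 2 2⟩
  P = {5,6}:  v_{5} + v_{6} = v_{0} + 2·v_{4}  ⇒ sig = ⟨2 | 1 2⟩
  P = {0,4,8}:  v_{0} + v_{4} + v_{8} = 0  ⇒ sig = ⟨3 | 0⟩
  P = {1,4,9}:  v_{1} + v_{4} + v_{9} = v_{5}  ⇒ sig = ⟨3 | 1⟩
  P = {1,6,9}:  v_{1} + v_{6} + v_{9} = v_{0} + v_{4}  ⇒ sig = ⟨3 | 1 1⟩
  P = {1,2,6,7}:  v_{1} + v_{2} + v_{6} + v_{7} = 0  ⇒ sig = ⟨4 | 0⟩
  P = {0,2,4,7}:  v_{0} + v_{2} + v_{4} + v_{7} = v_{9}  ⇒ sig = ⟨4 | 1⟩
  P = {0,2,5,7}:  v_{0} + v_{2} + v_{5} + v_{7} = v_{1} + 2·v_{9}  ⇒ sig = ⟨4 | 1 2⟩
  P = {0,1,2,6,8}:  v_{0} + v_{1} + v_{2} + v_{6} + v_{8} = v_{3}  ⇒ sig = ⟨5 | 1⟩
  P = {2,4,6,7,8}:  v_{2} + v_{4} + v_{6} + v_{7} + v_{8} = v_{10}  ⇒ sig = ⟨5 | 1⟩

so the primitive-relation signature multiset is
{ ⟨2 | 1 1⟩ ×4,  ⟨2 | 1 1 1⟩ ×3,  ⟨2 | 1 1 1 1⟩ ×2,  ⟨2 | 1 1 2⟩,  ⟨2 | 1 1 2 2⟩,  ⟨2 | 1 2⟩,  ⟨3 | 0⟩,  ⟨3 | 1⟩,  ⟨3 | 1 1⟩,  ⟨4 | 0⟩,  ⟨4 | 1⟩,  ⟨4 | 1 2⟩,  ⟨5 | 1⟩ ×2 }


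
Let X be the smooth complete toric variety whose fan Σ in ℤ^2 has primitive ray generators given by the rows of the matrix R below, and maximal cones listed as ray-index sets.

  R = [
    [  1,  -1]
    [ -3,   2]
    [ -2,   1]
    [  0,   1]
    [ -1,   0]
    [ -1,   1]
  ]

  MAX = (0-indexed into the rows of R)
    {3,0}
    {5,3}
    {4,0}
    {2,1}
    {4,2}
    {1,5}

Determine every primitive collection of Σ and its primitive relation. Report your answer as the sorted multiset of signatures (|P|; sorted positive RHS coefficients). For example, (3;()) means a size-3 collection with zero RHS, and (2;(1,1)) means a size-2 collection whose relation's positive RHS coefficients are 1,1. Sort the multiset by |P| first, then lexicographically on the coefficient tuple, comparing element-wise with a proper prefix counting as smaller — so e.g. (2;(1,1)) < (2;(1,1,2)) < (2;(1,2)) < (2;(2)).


9 minimal non-faces of Δ(Σ) (on 6 rays):

  P = {0,5}:  v_{0} + v_{5} = 0 — sig = (2;())
  P = {0,1}:  v_{0} + v_{1} = v_{2} — sig = (2;(1))
  P = {0,2}:  v_{0} + v_{2} = v_{4} — sig = (2;(1))
  P = {2,5}:  v_{2} + v_{5} = v_{1} — sig = (2;(1))
  P = {3,4}:  v_{3} + v_{4} = v_{5} — sig = (2;(1))
  P = {4,5}:  v_{4} + v_{5} = v_{2} — sig = (2;(1))
  P = {1,4}:  v_{1} + v_{4} = 2·v_{2} — sig = (2;(2))
  P = {2,3}:  v_{2} + v_{3} = 2·v_{5} — sig = (2;(2))
  P = {1,3}:  v_{1} + v_{3} = 3·v_{5} — sig = (2;(3))

so the primitive-relation signature multiset is
    |P|=2: 9 collections, coeffs (), (1), (1), (1), (1), (1), (2), (2), (3)


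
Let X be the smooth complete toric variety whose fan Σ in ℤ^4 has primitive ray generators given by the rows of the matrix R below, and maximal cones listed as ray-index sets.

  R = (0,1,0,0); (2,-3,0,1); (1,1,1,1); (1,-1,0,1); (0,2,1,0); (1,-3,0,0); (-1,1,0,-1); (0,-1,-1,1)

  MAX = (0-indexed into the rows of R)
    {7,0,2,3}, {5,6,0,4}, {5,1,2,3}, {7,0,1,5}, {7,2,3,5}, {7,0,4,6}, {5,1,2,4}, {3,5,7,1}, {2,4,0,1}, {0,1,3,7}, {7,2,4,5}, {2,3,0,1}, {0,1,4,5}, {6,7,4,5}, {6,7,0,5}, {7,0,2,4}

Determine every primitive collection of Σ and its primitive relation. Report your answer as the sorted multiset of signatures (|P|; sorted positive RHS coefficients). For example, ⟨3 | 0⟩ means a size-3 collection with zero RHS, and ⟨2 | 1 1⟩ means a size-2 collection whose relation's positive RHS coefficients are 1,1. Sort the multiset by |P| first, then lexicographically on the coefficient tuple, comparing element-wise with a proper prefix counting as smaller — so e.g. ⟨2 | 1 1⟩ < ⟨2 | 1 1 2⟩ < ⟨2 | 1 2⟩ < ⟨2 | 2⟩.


9 collections generate NE(X_Σ); each relation:

  P={3,6}:  v_{3} + v_{6} = 0 ; sig = ⟨2 | 0⟩
  P={2,6}:  v_{2} + v_{6} = v_{4} ; sig = ⟨2 | 1⟩
  P={3,4}:  v_{3} + v_{4} = v_{2} ; sig = ⟨2 | 1⟩
  P={1,6}:  v_{1} + v_{6} = v_{0} + v_{5} ; sig = ⟨2 | 1 1⟩
  P={0,3,5}:  v_{0} + v_{3} + v_{5} = v_{1} ; sig = ⟨3 | 1⟩
  P={0,2,5}:  v_{0} + v_{2} + v_{5} = v_{1} + v_{4} ; sig = ⟨3 | 1 1⟩
  P={1,4,7}:  v_{1} + v_{4} + v_{7} = 2·v_{3} ; sig = ⟨3 | 2⟩
  P={1,2,7}:  v_{1} + v_{2} + v_{7} = 3·v_{3} ; sig = ⟨3 | 3⟩
  P={0,4,5,7}:  v_{0} + v_{4} + v_{5} + v_{7} = v_{3} ; sig = ⟨4 | 1⟩

so the primitive-relation signature multiset is
{ ⟨2 | 0⟩,  ⟨2 | 1⟩ ×2,  ⟨2 | 1 1⟩,  ⟨3 | 1⟩,  ⟨3 | 1 1⟩,  ⟨3 | 2⟩,  ⟨3 | 3⟩,  ⟨4 | 1⟩ }


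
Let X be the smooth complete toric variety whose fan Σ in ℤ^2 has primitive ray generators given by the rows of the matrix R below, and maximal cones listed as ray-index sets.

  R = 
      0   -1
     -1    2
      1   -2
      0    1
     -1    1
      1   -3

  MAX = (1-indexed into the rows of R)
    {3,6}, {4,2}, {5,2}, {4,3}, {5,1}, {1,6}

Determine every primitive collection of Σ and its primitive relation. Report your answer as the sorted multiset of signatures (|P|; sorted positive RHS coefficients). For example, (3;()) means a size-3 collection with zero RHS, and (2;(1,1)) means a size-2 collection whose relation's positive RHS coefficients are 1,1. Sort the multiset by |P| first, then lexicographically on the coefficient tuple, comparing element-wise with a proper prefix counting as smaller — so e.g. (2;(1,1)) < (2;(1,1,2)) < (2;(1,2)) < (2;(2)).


The 9 primitive collections of Σ (r=6, n=2):

  {1,4}:  v_{1} + v_{4} = 0  so sig = (2;())
  {2,3}:  v_{2} + v_{3} = 0  so sig = (2;())
  {1,2}:  v_{1} + v_{2} = v_{5}  so sig = (2;(1))
  {1,3}:  v_{1} + v_{3} = v_{6}  so sig = (2;(1))
  {2,6}:  v_{2} + v_{6} = v_{1}  so sig = (2;(1))
  {3,5}:  v_{3} + v_{5} = v_{1}  so sig = (2;(1))
  {4,5}:  v_{4} + v_{5} = v_{2}  so sig = (2;(1))
  {4,6}:  v_{4} + v_{6} = v_{3}  so sig = (2;(1))
  {5,6}:  v_{5} + v_{6} = 2·v_{1}  so sig = (2;(2))

so the primitive-relation signature multiset is
{ (2;()) ×2,  (2;(1)) ×6,  (2;(2)) }
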